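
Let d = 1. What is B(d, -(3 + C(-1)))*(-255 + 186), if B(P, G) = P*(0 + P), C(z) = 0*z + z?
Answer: -69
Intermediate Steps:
C(z) = z (C(z) = 0 + z = z)
B(P, G) = P**2 (B(P, G) = P*P = P**2)
B(d, -(3 + C(-1)))*(-255 + 186) = 1**2*(-255 + 186) = 1*(-69) = -69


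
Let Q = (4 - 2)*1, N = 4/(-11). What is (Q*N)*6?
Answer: -48/11 ≈ -4.3636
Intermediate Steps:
N = -4/11 (N = 4*(-1/11) = -4/11 ≈ -0.36364)
Q = 2 (Q = 2*1 = 2)
(Q*N)*6 = (2*(-4/11))*6 = -8/11*6 = -48/11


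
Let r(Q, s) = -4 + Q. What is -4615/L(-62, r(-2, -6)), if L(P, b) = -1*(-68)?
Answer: -4615/68 ≈ -67.868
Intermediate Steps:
L(P, b) = 68
-4615/L(-62, r(-2, -6)) = -4615/68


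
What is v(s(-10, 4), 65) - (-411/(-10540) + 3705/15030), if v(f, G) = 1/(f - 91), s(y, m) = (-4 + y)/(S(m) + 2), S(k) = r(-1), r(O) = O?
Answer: -3635081/12321260 ≈ -0.29502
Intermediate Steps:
S(k) = -1
s(y, m) = -4 + y (s(y, m) = (-4 + y)/(-1 + 2) = (-4 + y)/1 = (-4 + y)*1 = -4 + y)
v(f, G) = 1/(-91 + f)
v(s(-10, 4), 65) - (-411/(-10540) + 3705/15030) = 1/(-91 + (-4 - 10)) - (-411/(-10540) + 3705/15030) = 1/(-91 - 14) - (-411*(-1/10540) + 3705*(1/15030)) = 1/(-105) - (411/10540 + 247/1002) = -1/105 - 1*1507601/5280540 = -1/105 - 1507601/5280540 = -3635081/12321260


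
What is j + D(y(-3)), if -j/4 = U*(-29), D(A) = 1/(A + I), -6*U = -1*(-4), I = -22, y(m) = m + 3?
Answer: -5107/66 ≈ -77.379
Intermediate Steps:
y(m) = 3 + m
U = -⅔ (U = -(-1)*(-4)/6 = -⅙*4 = -⅔ ≈ -0.66667)
D(A) = 1/(-22 + A) (D(A) = 1/(A - 22) = 1/(-22 + A))
j = -232/3 (j = -(-8)*(-29)/3 = -4*58/3 = -232/3 ≈ -77.333)
j + D(y(-3)) = -232/3 + 1/(-22 + (3 - 3)) = -232/3 + 1/(-22 + 0) = -232/3 + 1/(-22) = -232/3 - 1/22 = -5107/66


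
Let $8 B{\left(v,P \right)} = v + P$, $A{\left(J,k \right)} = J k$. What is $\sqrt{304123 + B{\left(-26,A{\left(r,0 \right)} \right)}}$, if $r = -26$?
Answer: $\frac{\sqrt{1216479}}{2} \approx 551.47$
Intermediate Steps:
$B{\left(v,P \right)} = \frac{P}{8} + \frac{v}{8}$ ($B{\left(v,P \right)} = \frac{v + P}{8} = \frac{P + v}{8} = \frac{P}{8} + \frac{v}{8}$)
$\sqrt{304123 + B{\left(-26,A{\left(r,0 \right)} \right)}} = \sqrt{304123 + \left(\frac{\left(-26\right) 0}{8} + \frac{1}{8} \left(-26\right)\right)} = \sqrt{304123 + \left(\frac{1}{8} \cdot 0 - \frac{13}{4}\right)} = \sqrt{304123 + \left(0 - \frac{13}{4}\right)} = \sqrt{304123 - \frac{13}{4}} = \sqrt{\frac{1216479}{4}} = \frac{\sqrt{1216479}}{2}$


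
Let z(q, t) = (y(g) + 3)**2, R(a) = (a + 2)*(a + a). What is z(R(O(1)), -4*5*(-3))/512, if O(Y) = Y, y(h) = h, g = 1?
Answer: 1/32 ≈ 0.031250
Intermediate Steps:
R(a) = 2*a*(2 + a) (R(a) = (2 + a)*(2*a) = 2*a*(2 + a))
z(q, t) = 16 (z(q, t) = (1 + 3)**2 = 4**2 = 16)
z(R(O(1)), -4*5*(-3))/512 = 16/512 = 16*(1/512) = 1/32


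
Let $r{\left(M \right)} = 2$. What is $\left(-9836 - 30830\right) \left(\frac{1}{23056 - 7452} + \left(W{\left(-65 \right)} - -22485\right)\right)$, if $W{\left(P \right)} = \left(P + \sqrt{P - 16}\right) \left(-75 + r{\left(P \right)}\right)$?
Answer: $- \frac{8639429094693}{7802} + 26717562 i \approx -1.1073 \cdot 10^{9} + 2.6718 \cdot 10^{7} i$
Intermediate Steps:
$W{\left(P \right)} = - 73 P - 73 \sqrt{-16 + P}$ ($W{\left(P \right)} = \left(P + \sqrt{P - 16}\right) \left(-75 + 2\right) = \left(P + \sqrt{-16 + P}\right) \left(-73\right) = - 73 P - 73 \sqrt{-16 + P}$)
$\left(-9836 - 30830\right) \left(\frac{1}{23056 - 7452} + \left(W{\left(-65 \right)} - -22485\right)\right) = \left(-9836 - 30830\right) \left(\frac{1}{23056 - 7452} - \left(-27230 + 73 \sqrt{-16 - 65}\right)\right) = - 40666 \left(\frac{1}{15604} + \left(\left(4745 - 73 \sqrt{-81}\right) + 22485\right)\right) = - 40666 \left(\frac{1}{15604} + \left(\left(4745 - 73 \cdot 9 i\right) + 22485\right)\right) = - 40666 \left(\frac{1}{15604} + \left(\left(4745 - 657 i\right) + 22485\right)\right) = - 40666 \left(\frac{1}{15604} + \left(27230 - 657 i\right)\right) = - 40666 \left(\frac{424896921}{15604} - 657 i\right) = - \frac{8639429094693}{7802} + 26717562 i$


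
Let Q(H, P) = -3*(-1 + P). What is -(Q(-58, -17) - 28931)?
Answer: 28877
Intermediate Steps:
Q(H, P) = 3 - 3*P
-(Q(-58, -17) - 28931) = -((3 - 3*(-17)) - 28931) = -((3 + 51) - 28931) = -(54 - 28931) = -1*(-28877) = 28877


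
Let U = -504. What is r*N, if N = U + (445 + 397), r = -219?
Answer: -74022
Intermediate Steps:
N = 338 (N = -504 + (445 + 397) = -504 + 842 = 338)
r*N = -219*338 = -74022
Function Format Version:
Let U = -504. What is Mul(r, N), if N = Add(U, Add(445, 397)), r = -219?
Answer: -74022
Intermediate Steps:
N = 338 (N = Add(-504, Add(445, 397)) = Add(-504, 842) = 338)
Mul(r, N) = Mul(-219, 338) = -74022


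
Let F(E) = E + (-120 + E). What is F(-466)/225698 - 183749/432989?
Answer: -20963643115/48862375661 ≈ -0.42903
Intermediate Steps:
F(E) = -120 + 2*E
F(-466)/225698 - 183749/432989 = (-120 + 2*(-466))/225698 - 183749/432989 = (-120 - 932)*(1/225698) - 183749*1/432989 = -1052*1/225698 - 183749/432989 = -526/112849 - 183749/432989 = -20963643115/48862375661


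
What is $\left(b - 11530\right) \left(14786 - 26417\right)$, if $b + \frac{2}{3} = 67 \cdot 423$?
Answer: $-195520987$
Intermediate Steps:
$b = \frac{85021}{3}$ ($b = - \frac{2}{3} + 67 \cdot 423 = - \frac{2}{3} + 28341 = \frac{85021}{3} \approx 28340.0$)
$\left(b - 11530\right) \left(14786 - 26417\right) = \left(\frac{85021}{3} - 11530\right) \left(14786 - 26417\right) = \frac{50431}{3} \left(-11631\right) = -195520987$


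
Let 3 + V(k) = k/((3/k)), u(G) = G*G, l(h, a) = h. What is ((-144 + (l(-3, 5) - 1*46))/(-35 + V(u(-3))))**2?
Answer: 37249/121 ≈ 307.84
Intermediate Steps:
u(G) = G**2
V(k) = -3 + k**2/3 (V(k) = -3 + k/((3/k)) = -3 + k*(k/3) = -3 + k**2/3)
((-144 + (l(-3, 5) - 1*46))/(-35 + V(u(-3))))**2 = ((-144 + (-3 - 1*46))/(-35 + (-3 + ((-3)**2)**2/3)))**2 = ((-144 + (-3 - 46))/(-35 + (-3 + (1/3)*9**2)))**2 = ((-144 - 49)/(-35 + (-3 + (1/3)*81)))**2 = (-193/(-35 + (-3 + 27)))**2 = (-193/(-35 + 24))**2 = (-193/(-11))**2 = (-193*(-1/11))**2 = (193/11)**2 = 37249/121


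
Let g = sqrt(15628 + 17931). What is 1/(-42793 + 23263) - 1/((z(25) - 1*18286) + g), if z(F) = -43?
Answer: 204136/60745294995 + sqrt(33559)/335918682 ≈ 3.9059e-6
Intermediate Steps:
g = sqrt(33559) ≈ 183.19
1/(-42793 + 23263) - 1/((z(25) - 1*18286) + g) = 1/(-42793 + 23263) - 1/((-43 - 1*18286) + sqrt(33559)) = 1/(-19530) - 1/((-43 - 18286) + sqrt(33559)) = -1/19530 - 1/(-18329 + sqrt(33559))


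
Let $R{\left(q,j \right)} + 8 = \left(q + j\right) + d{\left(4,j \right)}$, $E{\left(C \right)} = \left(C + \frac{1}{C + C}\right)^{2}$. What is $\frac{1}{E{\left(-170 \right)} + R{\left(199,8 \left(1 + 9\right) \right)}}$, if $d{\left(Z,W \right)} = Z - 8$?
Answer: $\frac{115600}{3371820801} \approx 3.4284 \cdot 10^{-5}$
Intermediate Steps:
$d{\left(Z,W \right)} = -8 + Z$
$E{\left(C \right)} = \left(C + \frac{1}{2 C}\right)^{2}$
$R{\left(q,j \right)} = -12 + j + q$ ($R{\left(q,j \right)} = -8 + \left(\left(q + j\right) + \left(-8 + 4\right)\right) = -8 - \left(4 - j - q\right) = -8 + \left(-4 + j + q\right) = -12 + j + q$)
$\frac{1}{E{\left(-170 \right)} + R{\left(199,8 \left(1 + 9\right) \right)}} = \frac{1}{\frac{\left(1 + 2 \left(-170\right)^{2}\right)^{2}}{4 \cdot 28900} + \left(-12 + 8 \left(1 + 9\right) + 199\right)} = \frac{1}{\frac{1}{4} \cdot \frac{1}{28900} \left(1 + 2 \cdot 28900\right)^{2} + \left(-12 + 8 \cdot 10 + 199\right)} = \frac{1}{\frac{1}{4} \cdot \frac{1}{28900} \left(1 + 57800\right)^{2} + \left(-12 + 80 + 199\right)} = \frac{1}{\frac{1}{4} \cdot \frac{1}{28900} \cdot 57801^{2} + 267} = \frac{1}{\frac{1}{4} \cdot \frac{1}{28900} \cdot 3340955601 + 267} = \frac{1}{\frac{3340955601}{115600} + 267} = \frac{1}{\frac{3371820801}{115600}} = \frac{115600}{3371820801}$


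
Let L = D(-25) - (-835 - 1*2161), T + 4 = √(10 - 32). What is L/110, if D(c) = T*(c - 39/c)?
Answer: 38622/1375 - 293*I*√22/1375 ≈ 28.089 - 0.99949*I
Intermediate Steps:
T = -4 + I*√22 (T = -4 + √(10 - 32) = -4 + √(-22) = -4 + I*√22 ≈ -4.0 + 4.6904*I)
D(c) = (-4 + I*√22)*(c - 39/c)
L = 77244/25 - 586*I*√22/25 (L = -1*(-39 + (-25)²)*(4 - I*√22)/(-25) - (-835 - 1*2161) = -1*(-1/25)*(-39 + 625)*(4 - I*√22) - (-835 - 2161) = -1*(-1/25)*586*(4 - I*√22) - 1*(-2996) = (2344/25 - 586*I*√22/25) + 2996 = 77244/25 - 586*I*√22/25 ≈ 3089.8 - 109.94*I)
L/110 = (77244/25 - 586*I*√22/25)/110 = (77244/25 - 586*I*√22/25)*(1/110) = 38622/1375 - 293*I*√22/1375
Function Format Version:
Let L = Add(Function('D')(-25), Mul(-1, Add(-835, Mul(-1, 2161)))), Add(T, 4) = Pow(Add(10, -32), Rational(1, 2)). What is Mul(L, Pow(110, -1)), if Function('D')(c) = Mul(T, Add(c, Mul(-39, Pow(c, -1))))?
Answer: Add(Rational(38622, 1375), Mul(Rational(-293, 1375), I, Pow(22, Rational(1, 2)))) ≈ Add(28.089, Mul(-0.99949, I))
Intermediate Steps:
T = Add(-4, Mul(I, Pow(22, Rational(1, 2)))) (T = Add(-4, Pow(Add(10, -32), Rational(1, 2))) = Add(-4, Pow(-22, Rational(1, 2))) = Add(-4, Mul(I, Pow(22, Rational(1, 2)))) ≈ Add(-4.0000, Mul(4.6904, I)))
Function('D')(c) = Mul(Add(-4, Mul(I, Pow(22, Rational(1, 2)))), Add(c, Mul(-39, Pow(c, -1))))
L = Add(Rational(77244, 25), Mul(Rational(-586, 25), I, Pow(22, Rational(1, 2)))) (L = Add(Mul(-1, Pow(-25, -1), Add(-39, Pow(-25, 2)), Add(4, Mul(-1, I, Pow(22, Rational(1, 2))))), Mul(-1, Add(-835, Mul(-1, 2161)))) = Add(Mul(-1, Rational(-1, 25), Add(-39, 625), Add(4, Mul(-1, I, Pow(22, Rational(1, 2))))), Mul(-1, Add(-835, -2161))) = Add(Mul(-1, Rational(-1, 25), 586, Add(4, Mul(-1, I, Pow(22, Rational(1, 2))))), Mul(-1, -2996)) = Add(Add(Rational(2344, 25), Mul(Rational(-586, 25), I, Pow(22, Rational(1, 2)))), 2996) = Add(Rational(77244, 25), Mul(Rational(-586, 25), I, Pow(22, Rational(1, 2)))) ≈ Add(3089.8, Mul(-109.94, I)))
Mul(L, Pow(110, -1)) = Mul(Add(Rational(77244, 25), Mul(Rational(-586, 25), I, Pow(22, Rational(1, 2)))), Pow(110, -1)) = Mul(Add(Rational(77244, 25), Mul(Rational(-586, 25), I, Pow(22, Rational(1, 2)))), Rational(1, 110)) = Add(Rational(38622, 1375), Mul(Rational(-293, 1375), I, Pow(22, Rational(1, 2))))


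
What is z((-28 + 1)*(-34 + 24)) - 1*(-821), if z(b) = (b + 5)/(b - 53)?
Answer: 178432/217 ≈ 822.27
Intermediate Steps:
z(b) = (5 + b)/(-53 + b)
z((-28 + 1)*(-34 + 24)) - 1*(-821) = (5 + (-28 + 1)*(-34 + 24))/(-53 + (-28 + 1)*(-34 + 24)) - 1*(-821) = (5 - 27*(-10))/(-53 - 27*(-10)) + 821 = (5 + 270)/(-53 + 270) + 821 = 275/217 + 821 = 178432/217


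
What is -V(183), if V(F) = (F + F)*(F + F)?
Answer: -133956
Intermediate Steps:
V(F) = 4*F² (V(F) = (2*F)*(2*F) = 4*F²)
-V(183) = -4*183² = -4*33489 = -1*133956 = -133956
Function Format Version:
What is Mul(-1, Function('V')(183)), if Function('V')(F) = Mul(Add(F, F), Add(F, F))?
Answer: -133956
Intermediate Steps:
Function('V')(F) = Mul(4, Pow(F, 2)) (Function('V')(F) = Mul(Mul(2, F), Mul(2, F)) = Mul(4, Pow(F, 2)))
Mul(-1, Function('V')(183)) = Mul(-1, Mul(4, Pow(183, 2))) = Mul(-1, Mul(4, 33489)) = Mul(-1, 133956) = -133956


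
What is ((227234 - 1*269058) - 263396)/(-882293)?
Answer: 305220/882293 ≈ 0.34594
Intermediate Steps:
((227234 - 1*269058) - 263396)/(-882293) = ((227234 - 269058) - 263396)*(-1/882293) = (-41824 - 263396)*(-1/882293) = -305220*(-1/882293) = 305220/882293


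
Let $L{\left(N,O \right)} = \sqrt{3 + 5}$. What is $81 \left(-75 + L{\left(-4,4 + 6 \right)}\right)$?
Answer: $-6075 + 162 \sqrt{2} \approx -5845.9$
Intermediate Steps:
$L{\left(N,O \right)} = 2 \sqrt{2}$ ($L{\left(N,O \right)} = \sqrt{8} = 2 \sqrt{2}$)
$81 \left(-75 + L{\left(-4,4 + 6 \right)}\right) = 81 \left(-75 + 2 \sqrt{2}\right) = -6075 + 162 \sqrt{2}$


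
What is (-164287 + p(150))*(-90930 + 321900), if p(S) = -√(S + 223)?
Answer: -37945368390 - 230970*√373 ≈ -3.7950e+10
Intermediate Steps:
p(S) = -√(223 + S)
(-164287 + p(150))*(-90930 + 321900) = (-164287 - √(223 + 150))*(-90930 + 321900) = (-164287 - √373)*230970 = -37945368390 - 230970*√373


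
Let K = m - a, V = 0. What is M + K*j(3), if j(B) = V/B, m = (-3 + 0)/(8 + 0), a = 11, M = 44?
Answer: 44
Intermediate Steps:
m = -3/8 ≈ -0.37500
j(B) = 0 (j(B) = 0/B = 0)
K = -91/8 (K = -3/8 - 1*11 = -3/8 - 11 = -91/8 ≈ -11.375)
M + K*j(3) = 44 - 91/8*0 = 44 + 0 = 44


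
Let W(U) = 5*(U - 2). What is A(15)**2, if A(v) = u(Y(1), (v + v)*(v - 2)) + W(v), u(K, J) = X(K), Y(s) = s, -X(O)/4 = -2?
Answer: 5329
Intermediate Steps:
X(O) = 8 (X(O) = -4*(-2) = 8)
W(U) = -10 + 5*U (W(U) = 5*(-2 + U) = -10 + 5*U)
u(K, J) = 8
A(v) = -2 + 5*v (A(v) = 8 + (-10 + 5*v) = -2 + 5*v)
A(15)**2 = (-2 + 5*15)**2 = (-2 + 75)**2 = 73**2 = 5329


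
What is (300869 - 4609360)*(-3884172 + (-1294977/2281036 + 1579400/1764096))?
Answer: 2104398497629892247468487/125748952608 ≈ 1.6735e+13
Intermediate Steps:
(300869 - 4609360)*(-3884172 + (-1294977/2281036 + 1579400/1764096)) = -4308491*(-3884172 + (-1294977*1/2281036 + 1579400*(1/1764096))) = -4308491*(-3884172 + (-1294977/2281036 + 197425/220512)) = -4308491*(-3884172 + 41193891019/125748952608) = -4308491*(-488430519555429557/125748952608) = 2104398497629892247468487/125748952608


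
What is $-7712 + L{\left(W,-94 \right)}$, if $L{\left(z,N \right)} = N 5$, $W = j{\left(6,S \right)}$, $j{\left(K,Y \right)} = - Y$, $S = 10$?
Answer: $-8182$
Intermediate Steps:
$W = -10$ ($W = \left(-1\right) 10 = -10$)
$L{\left(z,N \right)} = 5 N$
$-7712 + L{\left(W,-94 \right)} = -7712 + 5 \left(-94\right) = -7712 - 470 = -8182$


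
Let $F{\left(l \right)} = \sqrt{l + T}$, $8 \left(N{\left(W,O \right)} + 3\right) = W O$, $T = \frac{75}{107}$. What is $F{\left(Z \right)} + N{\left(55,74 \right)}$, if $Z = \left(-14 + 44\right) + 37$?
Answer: $\frac{2023}{4} + \frac{2 \sqrt{193777}}{107} \approx 513.98$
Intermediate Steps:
$Z = 67$ ($Z = 30 + 37 = 67$)
$T = \frac{75}{107}$ ($T = 75 \cdot \frac{1}{107} = \frac{75}{107} \approx 0.70093$)
$N{\left(W,O \right)} = -3 + \frac{O W}{8}$ ($N{\left(W,O \right)} = -3 + \frac{W O}{8} = -3 + \frac{O W}{8}$)
$F{\left(l \right)} = \sqrt{\frac{75}{107} + l}$ ($F{\left(l \right)} = \sqrt{l + \frac{75}{107}} = \sqrt{\frac{75}{107} + l}$)
$F{\left(Z \right)} + N{\left(55,74 \right)} = \frac{\sqrt{8025 + 11449 \cdot 67}}{107} - \left(3 - \frac{2035}{4}\right) = \frac{\sqrt{8025 + 767083}}{107} + \left(-3 + \frac{2035}{4}\right) = \frac{\sqrt{775108}}{107} + \frac{2023}{4} = \frac{2 \sqrt{193777}}{107} + \frac{2023}{4} = \frac{2023}{4} + \frac{2 \sqrt{193777}}{107}$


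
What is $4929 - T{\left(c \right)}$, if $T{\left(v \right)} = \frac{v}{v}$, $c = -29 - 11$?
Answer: $4928$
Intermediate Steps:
$c = -40$
$T{\left(v \right)} = 1$
$4929 - T{\left(c \right)} = 4929 - 1 = 4928$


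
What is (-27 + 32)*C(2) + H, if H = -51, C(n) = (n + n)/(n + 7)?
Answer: -439/9 ≈ -48.778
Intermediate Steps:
C(n) = 2*n/(7 + n) (C(n) = (2*n)/(7 + n) = 2*n/(7 + n))
(-27 + 32)*C(2) + H = (-27 + 32)*(2*2/(7 + 2)) - 51 = 5*(2*2/9) - 51 = 5*(2*2*(⅑)) - 51 = 5*(4/9) - 51 = 20/9 - 51 = -439/9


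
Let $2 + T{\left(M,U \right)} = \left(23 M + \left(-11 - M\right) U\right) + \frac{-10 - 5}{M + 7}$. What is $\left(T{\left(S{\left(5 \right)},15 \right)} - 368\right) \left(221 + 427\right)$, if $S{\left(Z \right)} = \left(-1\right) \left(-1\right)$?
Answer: $-342711$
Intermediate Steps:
$S{\left(Z \right)} = 1$
$T{\left(M,U \right)} = -2 - \frac{15}{7 + M} + 23 M + U \left(-11 - M\right)$ ($T{\left(M,U \right)} = -2 + \left(\left(23 M + \left(-11 - M\right) U\right) + \frac{-10 - 5}{M + 7}\right) = -2 - \left(- 23 M + \frac{15}{7 + M} - U \left(-11 - M\right)\right) = -2 + \left(- \frac{15}{7 + M} + 23 M + U \left(-11 - M\right)\right) = -2 - \frac{15}{7 + M} + 23 M + U \left(-11 - M\right)$)
$\left(T{\left(S{\left(5 \right)},15 \right)} - 368\right) \left(221 + 427\right) = \left(\frac{-29 - 1155 + 23 \cdot 1^{2} + 159 \cdot 1 - 15 \cdot 1^{2} - 18 \cdot 15}{7 + 1} - 368\right) \left(221 + 427\right) = \left(\frac{-29 - 1155 + 23 \cdot 1 + 159 - 15 \cdot 1 - 270}{8} - 368\right) 648 = \left(\frac{-29 - 1155 + 23 + 159 - 15 - 270}{8} - 368\right) 648 = \left(\frac{1}{8} \left(-1287\right) - 368\right) 648 = \left(- \frac{1287}{8} - 368\right) 648 = \left(- \frac{4231}{8}\right) 648 = -342711$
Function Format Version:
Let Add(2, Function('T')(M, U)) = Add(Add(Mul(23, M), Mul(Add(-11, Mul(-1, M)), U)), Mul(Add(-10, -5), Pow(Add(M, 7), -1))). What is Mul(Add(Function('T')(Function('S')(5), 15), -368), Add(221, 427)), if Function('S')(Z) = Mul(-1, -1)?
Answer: -342711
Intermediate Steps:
Function('S')(Z) = 1
Function('T')(M, U) = Add(-2, Mul(-15, Pow(Add(7, M), -1)), Mul(23, M), Mul(U, Add(-11, Mul(-1, M)))) (Function('T')(M, U) = Add(-2, Add(Add(Mul(23, M), Mul(Add(-11, Mul(-1, M)), U)), Mul(Add(-10, -5), Pow(Add(M, 7), -1)))) = Add(-2, Add(Add(Mul(23, M), Mul(U, Add(-11, Mul(-1, M)))), Mul(-15, Pow(Add(7, M), -1)))) = Add(-2, Add(Mul(-15, Pow(Add(7, M), -1)), Mul(23, M), Mul(U, Add(-11, Mul(-1, M))))) = Add(-2, Mul(-15, Pow(Add(7, M), -1)), Mul(23, M), Mul(U, Add(-11, Mul(-1, M)))))
Mul(Add(Function('T')(Function('S')(5), 15), -368), Add(221, 427)) = Mul(Add(Mul(Pow(Add(7, 1), -1), Add(-29, Mul(-77, 15), Mul(23, Pow(1, 2)), Mul(159, 1), Mul(-1, 15, Pow(1, 2)), Mul(-18, 1, 15))), -368), Add(221, 427)) = Mul(Add(Mul(Pow(8, -1), Add(-29, -1155, Mul(23, 1), 159, Mul(-1, 15, 1), -270)), -368), 648) = Mul(Add(Mul(Rational(1, 8), Add(-29, -1155, 23, 159, -15, -270)), -368), 648) = Mul(Add(Mul(Rational(1, 8), -1287), -368), 648) = Mul(Add(Rational(-1287, 8), -368), 648) = Mul(Rational(-4231, 8), 648) = -342711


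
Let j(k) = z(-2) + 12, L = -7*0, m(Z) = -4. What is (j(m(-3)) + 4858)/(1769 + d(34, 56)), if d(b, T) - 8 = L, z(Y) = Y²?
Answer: 4874/1777 ≈ 2.7428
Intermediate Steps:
L = 0
d(b, T) = 8 (d(b, T) = 8 + 0 = 8)
j(k) = 16 (j(k) = (-2)² + 12 = 4 + 12 = 16)
(j(m(-3)) + 4858)/(1769 + d(34, 56)) = (16 + 4858)/(1769 + 8) = 4874/1777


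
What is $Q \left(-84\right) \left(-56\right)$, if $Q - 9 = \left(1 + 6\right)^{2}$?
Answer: $272832$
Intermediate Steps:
$Q = 58$ ($Q = 9 + \left(1 + 6\right)^{2} = 9 + 7^{2} = 9 + 49 = 58$)
$Q \left(-84\right) \left(-56\right) = 58 \left(-84\right) \left(-56\right) = \left(-4872\right) \left(-56\right) = 272832$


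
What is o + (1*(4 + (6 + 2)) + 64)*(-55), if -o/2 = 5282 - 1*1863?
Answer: -11018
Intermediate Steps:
o = -6838 (o = -2*(5282 - 1*1863) = -2*(5282 - 1863) = -2*3419 = -6838)
o + (1*(4 + (6 + 2)) + 64)*(-55) = -6838 + (1*(4 + (6 + 2)) + 64)*(-55) = -6838 + (1*(4 + 8) + 64)*(-55) = -6838 + (1*12 + 64)*(-55) = -6838 + (12 + 64)*(-55) = -6838 + 76*(-55) = -6838 - 4180 = -11018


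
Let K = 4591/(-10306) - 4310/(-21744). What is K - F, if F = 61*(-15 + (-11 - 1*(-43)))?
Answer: -58110134353/56023416 ≈ -1037.2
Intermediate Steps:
F = 1037 (F = 61*(-15 + (-11 + 43)) = 61*(-15 + 32) = 61*17 = 1037)
K = -13851961/56023416 (K = 4591*(-1/10306) - 4310*(-1/21744) = -4591/10306 + 2155/10872 = -13851961/56023416 ≈ -0.24725)
K - F = -13851961/56023416 - 1*1037 = -13851961/56023416 - 1037 = -58110134353/56023416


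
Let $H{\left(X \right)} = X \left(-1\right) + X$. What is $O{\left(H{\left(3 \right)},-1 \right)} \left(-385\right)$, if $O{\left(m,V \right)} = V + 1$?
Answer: $0$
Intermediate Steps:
$H{\left(X \right)} = 0$ ($H{\left(X \right)} = - X + X = 0$)
$O{\left(m,V \right)} = 1 + V$
$O{\left(H{\left(3 \right)},-1 \right)} \left(-385\right) = \left(1 - 1\right) \left(-385\right) = 0 \left(-385\right) = 0$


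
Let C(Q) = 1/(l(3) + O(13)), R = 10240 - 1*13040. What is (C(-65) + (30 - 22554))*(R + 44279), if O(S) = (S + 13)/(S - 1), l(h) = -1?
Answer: -6539662098/7 ≈ -9.3424e+8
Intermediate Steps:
R = -2800 (R = 10240 - 13040 = -2800)
O(S) = (13 + S)/(-1 + S)
C(Q) = 6/7 (C(Q) = 1/(-1 + (13 + 13)/(-1 + 13)) = 1/(-1 + 26/12) = 1/(-1 + (1/12)*26) = 1/(-1 + 13/6) = 1/(7/6) = 6/7)
(C(-65) + (30 - 22554))*(R + 44279) = (6/7 + (30 - 22554))*(-2800 + 44279) = (6/7 - 22524)*41479 = -157662/7*41479 = -6539662098/7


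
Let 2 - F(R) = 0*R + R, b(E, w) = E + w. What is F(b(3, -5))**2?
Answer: 16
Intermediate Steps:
F(R) = 2 - R (F(R) = 2 - (0*R + R) = 2 - (0 + R) = 2 - R)
F(b(3, -5))**2 = (2 - (3 - 5))**2 = (2 - 1*(-2))**2 = (2 + 2)**2 = 4**2 = 16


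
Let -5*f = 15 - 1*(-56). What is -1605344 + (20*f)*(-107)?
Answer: -1574956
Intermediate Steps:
f = -71/5 (f = -(15 - 1*(-56))/5 = -(15 + 56)/5 = -1/5*71 = -71/5 ≈ -14.200)
-1605344 + (20*f)*(-107) = -1605344 + (20*(-71/5))*(-107) = -1605344 - 284*(-107) = -1605344 + 30388 = -1574956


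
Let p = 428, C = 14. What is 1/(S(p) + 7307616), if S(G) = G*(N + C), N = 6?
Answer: 1/7316176 ≈ 1.3668e-7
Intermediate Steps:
S(G) = 20*G (S(G) = G*(6 + 14) = G*20 = 20*G)
1/(S(p) + 7307616) = 1/(20*428 + 7307616) = 1/(8560 + 7307616) = 1/7316176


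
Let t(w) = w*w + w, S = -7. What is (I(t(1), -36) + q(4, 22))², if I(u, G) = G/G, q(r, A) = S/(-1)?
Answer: 64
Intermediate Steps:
t(w) = w + w² (t(w) = w² + w = w + w²)
q(r, A) = 7 (q(r, A) = -7/(-1) = -7*(-1) = 7)
I(u, G) = 1
(I(t(1), -36) + q(4, 22))² = (1 + 7)² = 8² = 64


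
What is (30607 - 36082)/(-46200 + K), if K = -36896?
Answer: 5475/83096 ≈ 0.065888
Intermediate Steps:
(30607 - 36082)/(-46200 + K) = (30607 - 36082)/(-46200 - 36896) = -5475/(-83096) = -5475*(-1/83096) = 5475/83096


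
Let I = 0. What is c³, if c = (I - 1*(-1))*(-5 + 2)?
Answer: -27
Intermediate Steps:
c = -3 (c = (0 - 1*(-1))*(-5 + 2) = (0 + 1)*(-3) = 1*(-3) = -3)
c³ = (-3)³ = -27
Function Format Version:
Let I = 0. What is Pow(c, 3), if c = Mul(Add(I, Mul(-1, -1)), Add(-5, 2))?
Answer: -27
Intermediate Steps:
c = -3 (c = Mul(Add(0, Mul(-1, -1)), Add(-5, 2)) = Mul(Add(0, 1), -3) = Mul(1, -3) = -3)
Pow(c, 3) = Pow(-3, 3) = -27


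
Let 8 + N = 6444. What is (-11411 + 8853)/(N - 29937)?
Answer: 2558/23501 ≈ 0.10885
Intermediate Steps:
N = 6436 (N = -8 + 6444 = 6436)
(-11411 + 8853)/(N - 29937) = (-11411 + 8853)/(6436 - 29937) = -2558/(-23501) = -2558*(-1/23501) = 2558/23501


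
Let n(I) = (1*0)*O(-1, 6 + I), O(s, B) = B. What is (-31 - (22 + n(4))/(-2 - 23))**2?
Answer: 567009/625 ≈ 907.21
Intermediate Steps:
n(I) = 0 (n(I) = (1*0)*(6 + I) = 0*(6 + I) = 0)
(-31 - (22 + n(4))/(-2 - 23))**2 = (-31 - (22 + 0)/(-2 - 23))**2 = (-31 - 22/(-25))**2 = (-31 - 22*(-1)/25)**2 = (-31 - 1*(-22/25))**2 = (-31 + 22/25)**2 = (-753/25)**2 = 567009/625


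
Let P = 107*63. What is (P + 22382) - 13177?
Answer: 15946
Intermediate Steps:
P = 6741
(P + 22382) - 13177 = (6741 + 22382) - 13177 = 29123 - 13177 = 15946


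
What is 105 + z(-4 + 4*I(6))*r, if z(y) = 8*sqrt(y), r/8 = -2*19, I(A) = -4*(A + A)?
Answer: 105 - 34048*I ≈ 105.0 - 34048.0*I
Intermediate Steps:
I(A) = -8*A
r = -304 (r = 8*(-2*19) = 8*(-38) = -304)
105 + z(-4 + 4*I(6))*r = 105 + (8*sqrt(-4 + 4*(-8*6)))*(-304) = 105 + (8*sqrt(-4 + 4*(-48)))*(-304) = 105 + (8*sqrt(-4 - 192))*(-304) = 105 + (8*sqrt(-196))*(-304) = 105 + (8*(14*I))*(-304) = 105 + (112*I)*(-304) = 105 - 34048*I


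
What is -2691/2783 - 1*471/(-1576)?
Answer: -127401/190696 ≈ -0.66808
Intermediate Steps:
-2691/2783 - 1*471/(-1576) = -2691*1/2783 - 471*(-1/1576) = -117/121 + 471/1576 = -127401/190696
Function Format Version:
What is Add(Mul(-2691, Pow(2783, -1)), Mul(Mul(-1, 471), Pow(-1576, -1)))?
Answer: Rational(-127401, 190696) ≈ -0.66808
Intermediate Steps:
Add(Mul(-2691, Pow(2783, -1)), Mul(Mul(-1, 471), Pow(-1576, -1))) = Add(Mul(-2691, Rational(1, 2783)), Mul(-471, Rational(-1, 1576))) = Add(Rational(-117, 121), Rational(471, 1576)) = Rational(-127401, 190696)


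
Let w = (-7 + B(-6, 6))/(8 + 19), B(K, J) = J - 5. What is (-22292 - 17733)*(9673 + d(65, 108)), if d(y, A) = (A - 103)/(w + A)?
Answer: -75109754275/194 ≈ -3.8716e+8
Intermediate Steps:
B(K, J) = -5 + J
w = -2/9 (w = (-7 + (-5 + 6))/(8 + 19) = (-7 + 1)/27 = -6*1/27 = -2/9 ≈ -0.22222)
d(y, A) = (-103 + A)/(-2/9 + A) (d(y, A) = (A - 103)/(-2/9 + A) = (-103 + A)/(-2/9 + A))
(-22292 - 17733)*(9673 + d(65, 108)) = (-22292 - 17733)*(9673 + 9*(-103 + 108)/(-2 + 9*108)) = -40025*(9673 + 9*5/(-2 + 972)) = -40025*(9673 + 9*5/970) = -40025*(9673 + 9*(1/970)*5) = -40025*(9673 + 9/194) = -40025*1876571/194 = -75109754275/194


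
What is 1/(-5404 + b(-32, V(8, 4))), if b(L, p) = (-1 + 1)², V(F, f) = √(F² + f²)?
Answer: -1/5404 ≈ -0.00018505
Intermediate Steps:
b(L, p) = 0 (b(L, p) = 0² = 0)
1/(-5404 + b(-32, V(8, 4))) = 1/(-5404 + 0) = 1/(-5404) = -1/5404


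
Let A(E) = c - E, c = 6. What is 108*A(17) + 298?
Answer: -890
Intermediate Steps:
A(E) = 6 - E
108*A(17) + 298 = 108*(6 - 1*17) + 298 = 108*(6 - 17) + 298 = 108*(-11) + 298 = -1188 + 298 = -890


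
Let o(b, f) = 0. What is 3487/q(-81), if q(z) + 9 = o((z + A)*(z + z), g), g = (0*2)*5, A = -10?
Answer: -3487/9 ≈ -387.44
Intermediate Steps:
g = 0 (g = 0*5 = 0)
q(z) = -9 (q(z) = -9 + 0 = -9)
3487/q(-81) = 3487/(-9) = 3487*(-1/9) = -3487/9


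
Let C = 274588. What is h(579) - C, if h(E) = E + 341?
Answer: -273668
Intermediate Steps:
h(E) = 341 + E
h(579) - C = (341 + 579) - 1*274588 = 920 - 274588 = -273668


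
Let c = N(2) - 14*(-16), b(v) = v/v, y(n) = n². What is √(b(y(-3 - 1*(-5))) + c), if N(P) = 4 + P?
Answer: √231 ≈ 15.199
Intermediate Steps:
b(v) = 1
c = 230 (c = (4 + 2) - 14*(-16) = 6 + 224 = 230)
√(b(y(-3 - 1*(-5))) + c) = √(1 + 230) = √231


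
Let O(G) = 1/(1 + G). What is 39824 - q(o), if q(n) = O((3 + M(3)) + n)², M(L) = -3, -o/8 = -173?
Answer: 76391392399/1918225 ≈ 39824.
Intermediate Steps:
o = 1384 (o = -8*(-173) = 1384)
q(n) = (1 + n)⁻² (q(n) = (1/(1 + ((3 - 3) + n)))² = (1/(1 + (0 + n)))² = (1/(1 + n))² = (1 + n)⁻²)
39824 - q(o) = 39824 - 1/(1 + 1384)² = 39824 - 1/1385² = 39824 - 1*1/1918225 = 39824 - 1/1918225 = 76391392399/1918225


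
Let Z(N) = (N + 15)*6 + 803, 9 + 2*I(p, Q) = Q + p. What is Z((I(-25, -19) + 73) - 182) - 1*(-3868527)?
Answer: 3868607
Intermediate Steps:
I(p, Q) = -9/2 + Q/2 + p/2 (I(p, Q) = -9/2 + (Q + p)/2 = -9/2 + (Q/2 + p/2) = -9/2 + Q/2 + p/2)
Z(N) = 893 + 6*N (Z(N) = (15 + N)*6 + 803 = (90 + 6*N) + 803 = 893 + 6*N)
Z((I(-25, -19) + 73) - 182) - 1*(-3868527) = (893 + 6*(((-9/2 + (½)*(-19) + (½)*(-25)) + 73) - 182)) - 1*(-3868527) = (893 + 6*(((-9/2 - 19/2 - 25/2) + 73) - 182)) + 3868527 = (893 + 6*((-53/2 + 73) - 182)) + 3868527 = (893 + 6*(93/2 - 182)) + 3868527 = (893 + 6*(-271/2)) + 3868527 = (893 - 813) + 3868527 = 80 + 3868527 = 3868607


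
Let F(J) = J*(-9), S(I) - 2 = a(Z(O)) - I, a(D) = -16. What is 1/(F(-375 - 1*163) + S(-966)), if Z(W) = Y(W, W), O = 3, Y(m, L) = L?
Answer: 1/5794 ≈ 0.00017259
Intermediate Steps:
Z(W) = W
S(I) = -14 - I (S(I) = 2 + (-16 - I) = -14 - I)
F(J) = -9*J
1/(F(-375 - 1*163) + S(-966)) = 1/(-9*(-375 - 1*163) + (-14 - 1*(-966))) = 1/(-9*(-375 - 163) + (-14 + 966)) = 1/(-9*(-538) + 952) = 1/(4842 + 952) = 1/5794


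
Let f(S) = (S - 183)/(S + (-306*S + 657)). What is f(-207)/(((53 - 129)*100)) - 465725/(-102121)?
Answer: 7526415391573/1650340717440 ≈ 4.5605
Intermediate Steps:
f(S) = (-183 + S)/(657 - 305*S) (f(S) = (-183 + S)/(S + (657 - 306*S)) = (-183 + S)/(657 - 305*S))
f(-207)/(((53 - 129)*100)) - 465725/(-102121) = ((183 - 1*(-207))/(-657 + 305*(-207)))/(((53 - 129)*100)) - 465725/(-102121) = ((183 + 207)/(-657 - 63135))/((-76*100)) - 465725*(-1/102121) = (390/(-63792))/(-7600) + 465725/102121 = -1/63792*390*(-1/7600) + 465725/102121 = -65/10632*(-1/7600) + 465725/102121 = 13/16160640 + 465725/102121 = 7526415391573/1650340717440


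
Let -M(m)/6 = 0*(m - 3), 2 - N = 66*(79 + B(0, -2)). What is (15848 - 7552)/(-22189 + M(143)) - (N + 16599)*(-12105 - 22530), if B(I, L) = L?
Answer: 8852535968489/22189 ≈ 3.9896e+8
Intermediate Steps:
N = -5080 (N = 2 - 66*(79 - 2) = 2 - 66*77 = 2 - 1*5082 = 2 - 5082 = -5080)
M(m) = 0 (M(m) = -0*(m - 3) = -0*(-3 + m) = -6*0 = 0)
(15848 - 7552)/(-22189 + M(143)) - (N + 16599)*(-12105 - 22530) = (15848 - 7552)/(-22189 + 0) - (-5080 + 16599)*(-12105 - 22530) = 8296/(-22189) - 11519*(-34635) = 8296*(-1/22189) - 1*(-398960565) = -8296/22189 + 398960565 = 8852535968489/22189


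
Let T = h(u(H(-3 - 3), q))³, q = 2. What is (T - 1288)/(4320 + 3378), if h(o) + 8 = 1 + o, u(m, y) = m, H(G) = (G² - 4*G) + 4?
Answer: 183905/7698 ≈ 23.890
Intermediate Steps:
H(G) = 4 + G² - 4*G
h(o) = -7 + o (h(o) = -8 + (1 + o) = -7 + o)
T = 185193 (T = (-7 + (4 + (-3 - 3)² - 4*(-3 - 3)))³ = (-7 + (4 + (-6)² - 4*(-6)))³ = (-7 + (4 + 36 + 24))³ = (-7 + 64)³ = 57³ = 185193)
(T - 1288)/(4320 + 3378) = (185193 - 1288)/(4320 + 3378) = 183905/7698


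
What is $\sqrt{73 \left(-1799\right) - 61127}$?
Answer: $i \sqrt{192454} \approx 438.7 i$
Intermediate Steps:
$\sqrt{73 \left(-1799\right) - 61127} = \sqrt{-131327 - 61127} = \sqrt{-192454} = i \sqrt{192454}$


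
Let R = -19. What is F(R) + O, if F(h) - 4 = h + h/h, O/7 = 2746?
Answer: 19208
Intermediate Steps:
O = 19222 (O = 7*2746 = 19222)
F(h) = 5 + h (F(h) = 4 + (h + h/h) = 4 + (h + 1) = 4 + (1 + h) = 5 + h)
F(R) + O = (5 - 19) + 19222 = -14 + 19222 = 19208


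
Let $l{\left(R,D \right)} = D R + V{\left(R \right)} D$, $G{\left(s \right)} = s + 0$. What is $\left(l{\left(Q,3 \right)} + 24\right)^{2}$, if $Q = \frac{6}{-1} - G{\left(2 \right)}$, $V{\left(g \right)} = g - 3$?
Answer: $1089$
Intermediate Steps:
$G{\left(s \right)} = s$
$V{\left(g \right)} = -3 + g$
$Q = -8$ ($Q = \frac{6}{-1} - 2 = 6 \left(-1\right) - 2 = -6 - 2 = -8$)
$l{\left(R,D \right)} = D R + D \left(-3 + R\right)$ ($l{\left(R,D \right)} = D R + \left(-3 + R\right) D = D R + D \left(-3 + R\right)$)
$\left(l{\left(Q,3 \right)} + 24\right)^{2} = \left(3 \left(-3 + 2 \left(-8\right)\right) + 24\right)^{2} = \left(3 \left(-3 - 16\right) + 24\right)^{2} = \left(3 \left(-19\right) + 24\right)^{2} = \left(-57 + 24\right)^{2} = \left(-33\right)^{2} = 1089$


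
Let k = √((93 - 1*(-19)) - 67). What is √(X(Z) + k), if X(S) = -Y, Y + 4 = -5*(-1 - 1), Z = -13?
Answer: √(-6 + 3*√5) ≈ 0.84155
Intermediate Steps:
k = 3*√5 (k = √((93 + 19) - 67) = √(112 - 67) = √45 = 3*√5 ≈ 6.7082)
Y = 6 (Y = -4 - 5*(-1 - 1) = -4 - 5*(-2) = -4 + 10 = 6)
X(S) = -6 (X(S) = -1*6 = -6)
√(X(Z) + k) = √(-6 + 3*√5)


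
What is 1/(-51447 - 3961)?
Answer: -1/55408 ≈ -1.8048e-5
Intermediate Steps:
1/(-51447 - 3961) = 1/(-55408) = -1/55408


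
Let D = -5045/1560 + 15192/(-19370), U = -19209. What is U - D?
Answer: -4464005951/232440 ≈ -19205.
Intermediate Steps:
D = -934009/232440 (D = -5045*1/1560 + 15192*(-1/19370) = -1009/312 - 7596/9685 = -934009/232440 ≈ -4.0183)
U - D = -19209 - 1*(-934009/232440) = -19209 + 934009/232440 = -4464005951/232440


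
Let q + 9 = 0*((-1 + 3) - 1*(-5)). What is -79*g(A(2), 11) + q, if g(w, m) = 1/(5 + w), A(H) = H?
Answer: -142/7 ≈ -20.286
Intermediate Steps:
q = -9 (q = -9 + 0*((-1 + 3) - 1*(-5)) = -9 + 0*(2 + 5) = -9 + 0*7 = -9 + 0 = -9)
-79*g(A(2), 11) + q = -79/(5 + 2) - 9 = -79/7 - 9 = -142/7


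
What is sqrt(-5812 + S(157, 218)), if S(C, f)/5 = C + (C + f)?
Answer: 4*I*sqrt(197) ≈ 56.143*I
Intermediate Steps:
S(C, f) = 5*f + 10*C (S(C, f) = 5*(C + (C + f)) = 5*(f + 2*C) = 5*f + 10*C)
sqrt(-5812 + S(157, 218)) = sqrt(-5812 + (5*218 + 10*157)) = sqrt(-5812 + (1090 + 1570)) = sqrt(-5812 + 2660) = sqrt(-3152) = 4*I*sqrt(197)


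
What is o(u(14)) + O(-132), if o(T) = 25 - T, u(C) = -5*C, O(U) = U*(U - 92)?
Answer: 29663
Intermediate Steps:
O(U) = U*(-92 + U)
o(u(14)) + O(-132) = (25 - (-5)*14) - 132*(-92 - 132) = (25 - 1*(-70)) - 132*(-224) = (25 + 70) + 29568 = 95 + 29568 = 29663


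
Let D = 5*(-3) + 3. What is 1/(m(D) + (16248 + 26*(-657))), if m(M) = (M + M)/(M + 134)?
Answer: -61/50886 ≈ -0.0011988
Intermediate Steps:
D = -12 (D = -15 + 3 = -12)
m(M) = 2*M/(134 + M) (m(M) = (2*M)/(134 + M) = 2*M/(134 + M))
1/(m(D) + (16248 + 26*(-657))) = 1/(2*(-12)/(134 - 12) + (16248 + 26*(-657))) = 1/(2*(-12)/122 + (16248 - 17082)) = 1/(2*(-12)*(1/122) - 834) = 1/(-12/61 - 834) = 1/(-50886/61) = -61/50886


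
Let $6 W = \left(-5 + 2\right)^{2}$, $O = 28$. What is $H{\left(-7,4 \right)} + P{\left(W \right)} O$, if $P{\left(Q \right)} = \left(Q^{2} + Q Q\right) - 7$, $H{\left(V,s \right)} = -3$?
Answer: $-73$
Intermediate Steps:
$W = \frac{3}{2}$ ($W = \frac{\left(-5 + 2\right)^{2}}{6} = \frac{\left(-3\right)^{2}}{6} = \frac{1}{6} \cdot 9 = \frac{3}{2} \approx 1.5$)
$P{\left(Q \right)} = -7 + 2 Q^{2}$ ($P{\left(Q \right)} = \left(Q^{2} + Q^{2}\right) - 7 = 2 Q^{2} - 7 = -7 + 2 Q^{2}$)
$H{\left(-7,4 \right)} + P{\left(W \right)} O = -3 + \left(-7 + 2 \left(\frac{3}{2}\right)^{2}\right) 28 = -3 + \left(-7 + 2 \cdot \frac{9}{4}\right) 28 = -3 + \left(-7 + \frac{9}{2}\right) 28 = -3 - 70 = -73$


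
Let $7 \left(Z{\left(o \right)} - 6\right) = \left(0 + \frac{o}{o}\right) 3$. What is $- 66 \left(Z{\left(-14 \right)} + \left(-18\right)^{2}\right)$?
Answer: $- \frac{152658}{7} \approx -21808.0$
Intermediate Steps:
$Z{\left(o \right)} = \frac{45}{7}$ ($Z{\left(o \right)} = 6 + \frac{\left(0 + \frac{o}{o}\right) 3}{7} = 6 + \frac{\left(0 + 1\right) 3}{7} = 6 + \frac{1 \cdot 3}{7} = 6 + \frac{1}{7} \cdot 3 = 6 + \frac{3}{7} = \frac{45}{7}$)
$- 66 \left(Z{\left(-14 \right)} + \left(-18\right)^{2}\right) = - 66 \left(\frac{45}{7} + \left(-18\right)^{2}\right) = - 66 \left(\frac{45}{7} + 324\right) = \left(-66\right) \frac{2313}{7} = - \frac{152658}{7}$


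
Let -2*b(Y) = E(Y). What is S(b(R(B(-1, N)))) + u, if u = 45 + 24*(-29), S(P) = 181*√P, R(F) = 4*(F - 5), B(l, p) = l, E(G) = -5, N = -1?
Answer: -651 + 181*√10/2 ≈ -364.81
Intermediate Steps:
R(F) = -20 + 4*F (R(F) = 4*(-5 + F) = -20 + 4*F)
b(Y) = 5/2 (b(Y) = -½*(-5) = 5/2)
u = -651 (u = 45 - 696 = -651)
S(b(R(B(-1, N)))) + u = 181*√(5/2) - 651 = 181*(√10/2) - 651 = 181*√10/2 - 651 = -651 + 181*√10/2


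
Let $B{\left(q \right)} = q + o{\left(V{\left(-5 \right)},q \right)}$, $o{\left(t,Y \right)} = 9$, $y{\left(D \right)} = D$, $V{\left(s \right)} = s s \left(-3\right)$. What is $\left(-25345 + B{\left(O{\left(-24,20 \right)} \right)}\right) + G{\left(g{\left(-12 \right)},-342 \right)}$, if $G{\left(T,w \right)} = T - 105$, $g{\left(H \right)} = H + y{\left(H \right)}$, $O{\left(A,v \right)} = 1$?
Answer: $-25464$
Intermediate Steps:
$V{\left(s \right)} = - 3 s^{2}$ ($V{\left(s \right)} = s^{2} \left(-3\right) = - 3 s^{2}$)
$g{\left(H \right)} = 2 H$ ($g{\left(H \right)} = H + H = 2 H$)
$G{\left(T,w \right)} = -105 + T$
$B{\left(q \right)} = 9 + q$ ($B{\left(q \right)} = q + 9 = 9 + q$)
$\left(-25345 + B{\left(O{\left(-24,20 \right)} \right)}\right) + G{\left(g{\left(-12 \right)},-342 \right)} = \left(-25345 + \left(9 + 1\right)\right) + \left(-105 + 2 \left(-12\right)\right) = \left(-25345 + 10\right) - 129 = -25335 - 129 = -25464$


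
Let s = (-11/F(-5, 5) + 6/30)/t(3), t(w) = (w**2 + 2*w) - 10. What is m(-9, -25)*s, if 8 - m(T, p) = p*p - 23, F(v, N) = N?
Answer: 1188/5 ≈ 237.60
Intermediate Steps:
m(T, p) = 31 - p**2 (m(T, p) = 8 - (p*p - 23) = 8 - (p**2 - 23) = 8 - (-23 + p**2) = 8 + (23 - p**2) = 31 - p**2)
t(w) = -10 + w**2 + 2*w
s = -2/5 (s = (-11/5 + 6/30)/(-10 + 3**2 + 2*3) = (-11*1/5 + 6*(1/30))/(-10 + 9 + 6) = (-11/5 + 1/5)/5 = -2*1/5 = -2/5 ≈ -0.40000)
m(-9, -25)*s = (31 - 1*(-25)**2)*(-2/5) = (31 - 1*625)*(-2/5) = (31 - 625)*(-2/5) = -594*(-2/5) = 1188/5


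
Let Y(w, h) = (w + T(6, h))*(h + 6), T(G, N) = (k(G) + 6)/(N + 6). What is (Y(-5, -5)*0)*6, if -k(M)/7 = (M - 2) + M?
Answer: 0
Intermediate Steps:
k(M) = 14 - 14*M (k(M) = -7*((M - 2) + M) = -7*((-2 + M) + M) = -7*(-2 + 2*M) = 14 - 14*M)
T(G, N) = (20 - 14*G)/(6 + N) (T(G, N) = ((14 - 14*G) + 6)/(N + 6) = (20 - 14*G)/(6 + N))
Y(w, h) = (6 + h)*(w - 64/(6 + h)) (Y(w, h) = (w + 2*(10 - 7*6)/(6 + h))*(h + 6) = (w + 2*(10 - 42)/(6 + h))*(6 + h) = (w + 2*(-32)/(6 + h))*(6 + h) = (w - 64/(6 + h))*(6 + h) = (6 + h)*(w - 64/(6 + h)))
(Y(-5, -5)*0)*6 = ((-64 + 6*(-5) - 5*(-5))*0)*6 = ((-64 - 30 + 25)*0)*6 = -69*0*6 = 0*6 = 0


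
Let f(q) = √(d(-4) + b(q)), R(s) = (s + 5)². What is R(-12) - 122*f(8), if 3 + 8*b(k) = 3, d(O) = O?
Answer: 49 - 244*I ≈ 49.0 - 244.0*I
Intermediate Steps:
b(k) = 0 (b(k) = -3/8 + (⅛)*3 = -3/8 + 3/8 = 0)
R(s) = (5 + s)²
f(q) = 2*I (f(q) = √(-4 + 0) = √(-4) = 2*I)
R(-12) - 122*f(8) = (5 - 12)² - 244*I = (-7)² - 244*I = 49 - 244*I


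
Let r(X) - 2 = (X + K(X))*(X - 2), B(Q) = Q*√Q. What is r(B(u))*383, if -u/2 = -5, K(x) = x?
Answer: 766766 - 15320*√10 ≈ 7.1832e+5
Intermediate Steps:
u = 10 (u = -2*(-5) = 10)
B(Q) = Q^(3/2)
r(X) = 2 + 2*X*(-2 + X) (r(X) = 2 + (X + X)*(X - 2) = 2 + (2*X)*(-2 + X) = 2 + 2*X*(-2 + X))
r(B(u))*383 = (2 - 40*√10 + 2*(10^(3/2))²)*383 = (2 - 40*√10 + 2*(10*√10)²)*383 = (2 - 40*√10 + 2*1000)*383 = (2 - 40*√10 + 2000)*383 = (2002 - 40*√10)*383 = 766766 - 15320*√10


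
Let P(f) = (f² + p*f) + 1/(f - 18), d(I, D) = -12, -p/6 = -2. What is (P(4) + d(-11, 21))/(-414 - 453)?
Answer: -727/12138 ≈ -0.059895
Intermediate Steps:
p = 12 (p = -6*(-2) = 12)
P(f) = f² + 1/(-18 + f) + 12*f (P(f) = (f² + 12*f) + 1/(f - 18) = (f² + 12*f) + 1/(-18 + f) = f² + 1/(-18 + f) + 12*f)
(P(4) + d(-11, 21))/(-414 - 453) = ((1 + 4³ - 216*4 - 6*4²)/(-18 + 4) - 12)/(-414 - 453) = ((1 + 64 - 864 - 6*16)/(-14) - 12)/(-867) = (-(1 + 64 - 864 - 96)/14 - 12)*(-1/867) = (-1/14*(-895) - 12)*(-1/867) = (895/14 - 12)*(-1/867) = (727/14)*(-1/867) = -727/12138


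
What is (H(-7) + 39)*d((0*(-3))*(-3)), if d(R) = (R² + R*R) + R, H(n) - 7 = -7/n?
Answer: 0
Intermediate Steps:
H(n) = 7 - 7/n
d(R) = R + 2*R² (d(R) = (R² + R²) + R = 2*R² + R = R + 2*R²)
(H(-7) + 39)*d((0*(-3))*(-3)) = ((7 - 7/(-7)) + 39)*(((0*(-3))*(-3))*(1 + 2*((0*(-3))*(-3)))) = ((7 - 7*(-⅐)) + 39)*((0*(-3))*(1 + 2*(0*(-3)))) = ((7 + 1) + 39)*(0*(1 + 2*0)) = (8 + 39)*(0*(1 + 0)) = 47*(0*1) = 47*0 = 0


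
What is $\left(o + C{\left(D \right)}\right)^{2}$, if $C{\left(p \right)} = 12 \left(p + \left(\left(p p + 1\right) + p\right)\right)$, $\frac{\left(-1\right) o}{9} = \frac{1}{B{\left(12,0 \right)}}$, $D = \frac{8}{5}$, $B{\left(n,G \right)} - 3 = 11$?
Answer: $\frac{793379889}{122500} \approx 6476.6$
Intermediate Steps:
$B{\left(n,G \right)} = 14$ ($B{\left(n,G \right)} = 3 + 11 = 14$)
$D = \frac{8}{5}$ ($D = 8 \cdot \frac{1}{5} = \frac{8}{5} \approx 1.6$)
$o = - \frac{9}{14} \approx -0.64286$
$C{\left(p \right)} = 12 + 12 p^{2} + 24 p$ ($C{\left(p \right)} = 12 \left(p + \left(\left(p^{2} + 1\right) + p\right)\right) = 12 \left(p + \left(\left(1 + p^{2}\right) + p\right)\right) = 12 \left(p + \left(1 + p + p^{2}\right)\right) = 12 \left(1 + p^{2} + 2 p\right) = 12 + 12 p^{2} + 24 p$)
$\left(o + C{\left(D \right)}\right)^{2} = \left(- \frac{9}{14} + \left(12 + 12 \left(\frac{8}{5}\right)^{2} + 24 \cdot \frac{8}{5}\right)\right)^{2} = \left(- \frac{9}{14} + \left(12 + 12 \cdot \frac{64}{25} + \frac{192}{5}\right)\right)^{2} = \left(- \frac{9}{14} + \left(12 + \frac{768}{25} + \frac{192}{5}\right)\right)^{2} = \left(- \frac{9}{14} + \frac{2028}{25}\right)^{2} = \left(\frac{28167}{350}\right)^{2} = \frac{793379889}{122500}$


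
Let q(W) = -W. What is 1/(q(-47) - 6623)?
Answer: -1/6576 ≈ -0.00015207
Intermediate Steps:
1/(q(-47) - 6623) = 1/(-1*(-47) - 6623) = 1/(47 - 6623) = 1/(-6576) = -1/6576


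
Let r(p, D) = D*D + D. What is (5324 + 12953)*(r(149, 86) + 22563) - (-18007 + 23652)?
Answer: 549126820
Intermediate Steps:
r(p, D) = D + D**2 (r(p, D) = D**2 + D = D + D**2)
(5324 + 12953)*(r(149, 86) + 22563) - (-18007 + 23652) = (5324 + 12953)*(86*(1 + 86) + 22563) - (-18007 + 23652) = 18277*(86*87 + 22563) - 1*5645 = 18277*(7482 + 22563) - 5645 = 18277*30045 - 5645 = 549132465 - 5645 = 549126820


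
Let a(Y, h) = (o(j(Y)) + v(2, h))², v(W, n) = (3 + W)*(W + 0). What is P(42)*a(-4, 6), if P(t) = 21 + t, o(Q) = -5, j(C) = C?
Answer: 1575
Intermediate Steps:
v(W, n) = W*(3 + W) (v(W, n) = (3 + W)*W = W*(3 + W))
a(Y, h) = 25 (a(Y, h) = (-5 + 2*(3 + 2))² = (-5 + 2*5)² = (-5 + 10)² = 5² = 25)
P(42)*a(-4, 6) = (21 + 42)*25 = 63*25 = 1575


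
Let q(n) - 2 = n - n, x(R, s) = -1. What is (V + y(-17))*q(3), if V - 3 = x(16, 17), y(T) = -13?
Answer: -22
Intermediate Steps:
V = 2 (V = 3 - 1 = 2)
q(n) = 2 (q(n) = 2 + (n - n) = 2 + 0 = 2)
(V + y(-17))*q(3) = (2 - 13)*2 = -11*2 = -22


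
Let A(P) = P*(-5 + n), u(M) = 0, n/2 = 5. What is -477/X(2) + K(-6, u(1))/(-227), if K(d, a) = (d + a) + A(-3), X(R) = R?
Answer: -108237/454 ≈ -238.41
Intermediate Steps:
n = 10 (n = 2*5 = 10)
A(P) = 5*P (A(P) = P*(-5 + 10) = P*5 = 5*P)
K(d, a) = -15 + a + d (K(d, a) = (d + a) + 5*(-3) = (a + d) - 15 = -15 + a + d)
-477/X(2) + K(-6, u(1))/(-227) = -477/2 + (-15 + 0 - 6)/(-227) = -477*1/2 - 21*(-1/227) = -477/2 + 21/227 = -108237/454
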